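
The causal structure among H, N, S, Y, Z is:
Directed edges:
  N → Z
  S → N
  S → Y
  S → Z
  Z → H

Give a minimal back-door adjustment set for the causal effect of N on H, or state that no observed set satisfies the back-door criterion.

desc(N)\{N}={H,Z}; candidates ⊆ {S,Y}.
size 0: {}; under {} N still reaches {H,S,Y,Z} ∋ H.
{S}: N⊥H given {S} in G with N→· removed — back-door holds.

N→H: minimal back-door set {S}.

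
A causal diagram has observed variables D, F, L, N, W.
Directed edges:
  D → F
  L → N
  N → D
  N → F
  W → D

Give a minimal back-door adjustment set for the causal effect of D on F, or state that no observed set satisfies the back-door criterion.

desc(D)\{D}={F}; candidates ⊆ {L,N,W}.
size 0: {}; under {} D still reaches {F,L,N,W} ∋ F.
{N}: D⊥F given {N} in G with D→· removed — back-door holds.

D→F: minimal back-door set {N}.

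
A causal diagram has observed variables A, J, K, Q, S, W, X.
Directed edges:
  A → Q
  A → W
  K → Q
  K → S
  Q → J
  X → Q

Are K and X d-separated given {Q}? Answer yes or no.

Bayes-Ball from K | {Q} reaches {A,S,W,X}.
X ∈ reach(K|{Q}) ⇒ K ⊥̸ X | {Q}.

No — K and X are d-connected given {Q}.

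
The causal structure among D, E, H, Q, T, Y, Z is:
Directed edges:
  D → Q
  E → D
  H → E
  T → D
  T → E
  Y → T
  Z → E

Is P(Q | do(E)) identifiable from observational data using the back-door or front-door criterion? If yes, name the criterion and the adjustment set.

P(Q|do(E)): backdoor, adjust for {T}.

desc(E)\{E}={D,Q}; candidates ⊆ {H,T,Y,Z}.
size 0: {}; under {} E still reaches {D,H,Q,T,Y,Z} ∋ Q.
{T}: E⊥Q given {T} in G with E→· removed — back-door holds.
P(Q|do(E)) = Σ_{T} P(Q|E,T)·P(T).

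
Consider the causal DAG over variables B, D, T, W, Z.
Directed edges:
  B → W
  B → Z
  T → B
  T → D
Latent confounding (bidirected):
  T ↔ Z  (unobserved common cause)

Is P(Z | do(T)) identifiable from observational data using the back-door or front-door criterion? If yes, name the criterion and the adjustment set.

P(Z|do(T)): frontdoor, adjust for {B}.

desc(T)\{T}={B,D,W,Z}; candidates ⊆ {—}.
T↔Z: latent back-door arc(s) into T.
size 0: {}; under {} T still reaches {Z} ∋ Z.
T↔Z cannot be blocked by any observed set — no back-door set.
{B}: (i) intercepts every directed T→Z path; (ii) no back-door T→{B}; (iii) {T} blocks every back-door {B}→Z. Front-door holds.
P(Z|do(T)) = Σ_{B} P(B|T) Σ_{T'} P(Z|B,T')P(T').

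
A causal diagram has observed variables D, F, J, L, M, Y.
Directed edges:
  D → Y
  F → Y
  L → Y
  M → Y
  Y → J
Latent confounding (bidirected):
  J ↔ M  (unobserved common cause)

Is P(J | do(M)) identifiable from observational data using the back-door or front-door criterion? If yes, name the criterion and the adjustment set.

P(J|do(M)): frontdoor, adjust for {Y}.

desc(M)\{M}={J,Y}; candidates ⊆ {D,F,L}.
M↔J: latent back-door arc(s) into M.
size 0: {}; under {} M still reaches {J} ∋ J.
size 1: {D}, {F}, {L}; under {D} M still reaches {J} ∋ J.
size 2: {D,F}, {D,L}, {F,L}; under {D,F} M still reaches {J} ∋ J.
M↔J cannot be blocked by any observed set — no back-door set.
{Y}: (i) intercepts every directed M→J path; (ii) no back-door M→{Y}; (iii) {M} blocks every back-door {Y}→J. Front-door holds.
P(J|do(M)) = Σ_{Y} P(Y|M) Σ_{M'} P(J|Y,M')P(M').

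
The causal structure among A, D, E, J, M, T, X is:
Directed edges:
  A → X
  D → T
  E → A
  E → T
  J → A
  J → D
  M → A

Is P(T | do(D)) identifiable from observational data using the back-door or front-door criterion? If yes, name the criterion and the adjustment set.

desc(D)\{D}={T}; candidates ⊆ {A,E,J,M,X}.
∅: D⊥T given ∅ in G with D→· removed — back-door holds.
P(T|do(D)) = P(T|D) — no adjustment needed.

P(T|do(D)): backdoor, adjust for ∅.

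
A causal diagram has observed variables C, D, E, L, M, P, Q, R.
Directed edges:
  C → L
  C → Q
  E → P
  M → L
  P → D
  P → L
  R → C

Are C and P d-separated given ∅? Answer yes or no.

Bayes-Ball from C | ∅ reaches {L,Q,R}.
P ∉ reach(C|∅) ⇒ C ⊥ P | ∅.

Yes — C ⊥ P | ∅.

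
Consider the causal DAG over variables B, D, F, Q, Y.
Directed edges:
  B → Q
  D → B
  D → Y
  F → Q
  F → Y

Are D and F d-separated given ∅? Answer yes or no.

Yes — D ⊥ F | ∅.

Bayes-Ball from D | ∅ reaches {B,Q,Y}.
F ∉ reach(D|∅) ⇒ D ⊥ F | ∅.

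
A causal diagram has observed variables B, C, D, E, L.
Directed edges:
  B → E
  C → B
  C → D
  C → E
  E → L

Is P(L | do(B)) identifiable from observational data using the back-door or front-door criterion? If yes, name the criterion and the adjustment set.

desc(B)\{B}={E,L}; candidates ⊆ {C,D}.
size 0: {}; under {} B still reaches {C,D,E,L} ∋ L.
{C}: B⊥L given {C} in G with B→· removed — back-door holds.
P(L|do(B)) = Σ_{C} P(L|B,C)·P(C).

P(L|do(B)): backdoor, adjust for {C}.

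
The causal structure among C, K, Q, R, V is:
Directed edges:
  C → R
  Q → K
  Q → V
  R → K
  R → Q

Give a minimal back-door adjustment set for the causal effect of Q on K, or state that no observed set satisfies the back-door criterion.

Q→K: minimal back-door set {R}.

desc(Q)\{Q}={K,V}; candidates ⊆ {C,R}.
size 0: {}; under {} Q still reaches {C,K,R} ∋ K.
{R}: Q⊥K given {R} in G with Q→· removed — back-door holds.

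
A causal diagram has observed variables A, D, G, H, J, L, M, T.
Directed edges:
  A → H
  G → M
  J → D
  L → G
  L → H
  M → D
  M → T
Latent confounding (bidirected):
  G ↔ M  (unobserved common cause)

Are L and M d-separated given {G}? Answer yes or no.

No — L and M are d-connected given {G}.

Bayes-Ball from L | {G} reaches {D,H,M,T}.
M ∈ reach(L|{G}) ⇒ L ⊥̸ M | {G}.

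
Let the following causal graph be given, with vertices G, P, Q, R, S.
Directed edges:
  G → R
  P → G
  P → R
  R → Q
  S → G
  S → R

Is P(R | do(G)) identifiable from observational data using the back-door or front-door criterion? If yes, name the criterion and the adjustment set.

P(R|do(G)): backdoor, adjust for {P, S}.

desc(G)\{G}={Q,R}; candidates ⊆ {P,S}.
size 0: {}; under {} G still reaches {P,Q,R,S} ∋ R.
size 1: {P}, {S}; under {P} G still reaches {Q,R,S} ∋ R.
{P,S}: G⊥R given {P,S} in G with G→· removed — back-door holds.
P(R|do(G)) = Σ_{P,S} P(R|G,P,S)·P(P,S).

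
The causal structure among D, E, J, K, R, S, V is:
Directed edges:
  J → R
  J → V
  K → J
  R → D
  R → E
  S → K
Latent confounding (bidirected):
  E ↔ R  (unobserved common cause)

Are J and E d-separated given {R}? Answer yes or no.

Bayes-Ball from J | {R} reaches {E,K,S,V}.
E ∈ reach(J|{R}) ⇒ J ⊥̸ E | {R}.

No — J and E are d-connected given {R}.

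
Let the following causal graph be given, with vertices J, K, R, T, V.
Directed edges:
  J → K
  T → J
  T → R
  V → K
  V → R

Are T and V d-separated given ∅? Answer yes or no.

Yes — T ⊥ V | ∅.

Bayes-Ball from T | ∅ reaches {J,K,R}.
V ∉ reach(T|∅) ⇒ T ⊥ V | ∅.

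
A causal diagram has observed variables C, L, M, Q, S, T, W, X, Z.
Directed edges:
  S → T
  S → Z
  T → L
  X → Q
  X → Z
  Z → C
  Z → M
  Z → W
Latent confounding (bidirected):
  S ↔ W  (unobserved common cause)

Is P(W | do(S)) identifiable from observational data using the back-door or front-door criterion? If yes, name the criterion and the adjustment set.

P(W|do(S)): frontdoor, adjust for {Z}.

desc(S)\{S}={C,L,M,T,W,Z}; candidates ⊆ {Q,X}.
S↔W: latent back-door arc(s) into S.
size 0: {}; under {} S still reaches {W} ∋ W.
size 1: {Q}, {X}; under {Q} S still reaches {W} ∋ W.
size 2: {Q,X}; under {Q,X} S still reaches {W} ∋ W.
S↔W cannot be blocked by any observed set — no back-door set.
{Z}: (i) intercepts every directed S→W path; (ii) no back-door S→{Z}; (iii) {S} blocks every back-door {Z}→W. Front-door holds.
P(W|do(S)) = Σ_{Z} P(Z|S) Σ_{S'} P(W|Z,S')P(S').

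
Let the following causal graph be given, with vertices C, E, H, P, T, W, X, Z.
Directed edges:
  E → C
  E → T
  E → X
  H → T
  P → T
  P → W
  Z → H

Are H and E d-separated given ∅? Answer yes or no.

Yes — H ⊥ E | ∅.

Bayes-Ball from H | ∅ reaches {T,Z}.
E ∉ reach(H|∅) ⇒ H ⊥ E | ∅.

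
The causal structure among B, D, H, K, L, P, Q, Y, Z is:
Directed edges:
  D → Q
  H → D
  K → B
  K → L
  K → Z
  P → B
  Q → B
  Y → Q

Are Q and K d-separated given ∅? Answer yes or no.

Yes — Q ⊥ K | ∅.

Bayes-Ball from Q | ∅ reaches {B,D,H,Y}.
K ∉ reach(Q|∅) ⇒ Q ⊥ K | ∅.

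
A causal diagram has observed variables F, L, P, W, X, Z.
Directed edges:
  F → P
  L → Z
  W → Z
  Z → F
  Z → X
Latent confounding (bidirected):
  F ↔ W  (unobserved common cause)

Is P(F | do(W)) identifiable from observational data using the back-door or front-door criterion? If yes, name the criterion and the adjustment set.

desc(W)\{W}={F,P,X,Z}; candidates ⊆ {L}.
W↔F: latent back-door arc(s) into W.
size 0: {}; under {} W still reaches {F,P} ∋ F.
size 1: {L}; under {L} W still reaches {F,P} ∋ F.
W↔F cannot be blocked by any observed set — no back-door set.
{Z}: (i) intercepts every directed W→F path; (ii) no back-door W→{Z}; (iii) {W} blocks every back-door {Z}→F. Front-door holds.
P(F|do(W)) = Σ_{Z} P(Z|W) Σ_{W'} P(F|Z,W')P(W').

P(F|do(W)): frontdoor, adjust for {Z}.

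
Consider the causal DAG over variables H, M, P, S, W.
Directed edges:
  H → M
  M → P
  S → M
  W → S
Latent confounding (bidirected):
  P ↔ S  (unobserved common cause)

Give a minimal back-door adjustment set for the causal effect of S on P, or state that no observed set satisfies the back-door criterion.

S→P: no observed back-door set.

desc(S)\{S}={M,P}; candidates ⊆ {H,W}.
S↔P: latent back-door arc(s) into S.
size 0: {}; under {} S still reaches {P,W} ∋ P.
size 1: {H}, {W}; under {H} S still reaches {P,W} ∋ P.
size 2: {H,W}; under {H,W} S still reaches {P} ∋ P.
S↔P cannot be blocked by any observed set — no back-door set.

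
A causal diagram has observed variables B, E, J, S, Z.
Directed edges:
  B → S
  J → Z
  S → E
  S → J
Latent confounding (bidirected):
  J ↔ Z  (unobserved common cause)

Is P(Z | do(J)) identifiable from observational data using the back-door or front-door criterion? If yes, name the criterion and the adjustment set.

P(Z|do(J)): not identifiable (no BD/FD set).

desc(J)\{J}={Z}; candidates ⊆ {B,E,S}.
J↔Z: latent back-door arc(s) into J.
size 0: {}; under {} J still reaches {B,E,S,Z} ∋ Z.
size 1: {B}, {E}, {S}; under {B} J still reaches {E,S,Z} ∋ Z.
size 2: {B,E}, {B,S}, {E,S}; under {B,E} J still reaches {S,Z} ∋ Z.
J↔Z cannot be blocked by any observed set — no back-door set.
No mediator lies on a directed J→…→Z path.
Neither criterion identifies P(Z|do(J)) in this graph.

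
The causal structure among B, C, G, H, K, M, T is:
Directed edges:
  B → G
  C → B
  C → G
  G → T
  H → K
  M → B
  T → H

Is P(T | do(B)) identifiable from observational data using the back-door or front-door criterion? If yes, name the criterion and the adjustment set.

P(T|do(B)): backdoor, adjust for {C}.

desc(B)\{B}={G,H,K,T}; candidates ⊆ {C,M}.
size 0: {}; under {} B still reaches {C,G,H,K,M,T} ∋ T.
{C}: B⊥T given {C} in G with B→· removed — back-door holds.
P(T|do(B)) = Σ_{C} P(T|B,C)·P(C).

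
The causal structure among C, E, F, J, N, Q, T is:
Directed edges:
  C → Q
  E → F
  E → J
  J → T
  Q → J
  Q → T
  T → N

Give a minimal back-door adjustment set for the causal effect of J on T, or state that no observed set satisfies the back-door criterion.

J→T: minimal back-door set {Q}.

desc(J)\{J}={N,T}; candidates ⊆ {C,E,F,Q}.
size 0: {}; under {} J still reaches {C,E,F,N,Q,T} ∋ T.
{Q}: J⊥T given {Q} in G with J→· removed — back-door holds.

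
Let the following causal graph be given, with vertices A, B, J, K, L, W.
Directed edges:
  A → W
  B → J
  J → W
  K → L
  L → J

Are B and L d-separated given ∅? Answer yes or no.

Bayes-Ball from B | ∅ reaches {J,W}.
L ∉ reach(B|∅) ⇒ B ⊥ L | ∅.

Yes — B ⊥ L | ∅.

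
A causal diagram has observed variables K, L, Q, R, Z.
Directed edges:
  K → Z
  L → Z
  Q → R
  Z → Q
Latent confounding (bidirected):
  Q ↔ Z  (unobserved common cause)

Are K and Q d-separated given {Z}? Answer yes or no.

Bayes-Ball from K | {Z} reaches {L,Q,R}.
Q ∈ reach(K|{Z}) ⇒ K ⊥̸ Q | {Z}.

No — K and Q are d-connected given {Z}.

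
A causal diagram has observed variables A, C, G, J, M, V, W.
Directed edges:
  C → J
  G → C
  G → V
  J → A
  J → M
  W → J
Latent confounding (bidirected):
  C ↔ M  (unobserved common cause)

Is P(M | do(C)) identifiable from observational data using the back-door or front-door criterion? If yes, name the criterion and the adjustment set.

P(M|do(C)): frontdoor, adjust for {J}.

desc(C)\{C}={A,J,M}; candidates ⊆ {G,V,W}.
C↔M: latent back-door arc(s) into C.
size 0: {}; under {} C still reaches {G,M,V} ∋ M.
size 1: {G}, {V}, {W}; under {G} C still reaches {M} ∋ M.
size 2: {G,V}, {G,W}, {V,W}; under {G,V} C still reaches {M} ∋ M.
C↔M cannot be blocked by any observed set — no back-door set.
{J}: (i) intercepts every directed C→M path; (ii) no back-door C→{J}; (iii) {C} blocks every back-door {J}→M. Front-door holds.
P(M|do(C)) = Σ_{J} P(J|C) Σ_{C'} P(M|J,C')P(C').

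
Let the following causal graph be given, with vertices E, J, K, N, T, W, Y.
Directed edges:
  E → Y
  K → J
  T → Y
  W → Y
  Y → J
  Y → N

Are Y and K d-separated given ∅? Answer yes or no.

Bayes-Ball from Y | ∅ reaches {E,J,N,T,W}.
K ∉ reach(Y|∅) ⇒ Y ⊥ K | ∅.

Yes — Y ⊥ K | ∅.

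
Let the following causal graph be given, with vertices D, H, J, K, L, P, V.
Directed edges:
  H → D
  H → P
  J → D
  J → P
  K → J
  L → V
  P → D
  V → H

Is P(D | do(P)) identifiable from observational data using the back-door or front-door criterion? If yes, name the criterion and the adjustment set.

desc(P)\{P}={D}; candidates ⊆ {H,J,K,L,V}.
size 0: {}; under {} P still reaches {D,H,J,K,L,V} ∋ D.
size 1: {H}, {J}, {K} …(+2); under {H} P still reaches {D,J,K} ∋ D.
{H,J}: P⊥D given {H,J} in G with P→· removed — back-door holds.
P(D|do(P)) = Σ_{H,J} P(D|P,H,J)·P(H,J).

P(D|do(P)): backdoor, adjust for {H, J}.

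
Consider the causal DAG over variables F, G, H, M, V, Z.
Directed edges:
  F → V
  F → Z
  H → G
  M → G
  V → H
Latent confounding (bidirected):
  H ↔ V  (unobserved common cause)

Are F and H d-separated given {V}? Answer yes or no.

No — F and H are d-connected given {V}.

Bayes-Ball from F | {V} reaches {G,H,Z}.
H ∈ reach(F|{V}) ⇒ F ⊥̸ H | {V}.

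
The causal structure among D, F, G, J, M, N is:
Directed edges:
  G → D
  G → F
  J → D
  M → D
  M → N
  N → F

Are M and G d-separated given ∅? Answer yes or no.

Yes — M ⊥ G | ∅.

Bayes-Ball from M | ∅ reaches {D,F,N}.
G ∉ reach(M|∅) ⇒ M ⊥ G | ∅.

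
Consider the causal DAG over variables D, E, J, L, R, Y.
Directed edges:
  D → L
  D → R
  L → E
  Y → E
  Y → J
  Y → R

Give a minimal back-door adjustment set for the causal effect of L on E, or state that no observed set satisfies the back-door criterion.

desc(L)\{L}={E}; candidates ⊆ {D,J,R,Y}.
∅: L⊥E given ∅ in G with L→· removed — back-door holds.

L→E: minimal back-door set ∅.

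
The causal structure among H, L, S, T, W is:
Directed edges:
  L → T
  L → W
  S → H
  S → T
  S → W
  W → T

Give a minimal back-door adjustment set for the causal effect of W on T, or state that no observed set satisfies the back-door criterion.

W→T: minimal back-door set {L, S}.

desc(W)\{W}={T}; candidates ⊆ {H,L,S}.
size 0: {}; under {} W still reaches {H,L,S,T} ∋ T.
size 1: {H}, {L}, {S}; under {H} W still reaches {L,S,T} ∋ T.
{L,S}: W⊥T given {L,S} in G with W→· removed — back-door holds.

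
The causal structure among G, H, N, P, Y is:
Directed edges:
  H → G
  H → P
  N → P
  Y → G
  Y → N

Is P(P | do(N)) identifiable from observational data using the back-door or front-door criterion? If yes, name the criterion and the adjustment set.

P(P|do(N)): backdoor, adjust for ∅.

desc(N)\{N}={P}; candidates ⊆ {G,H,Y}.
∅: N⊥P given ∅ in G with N→· removed — back-door holds.
P(P|do(N)) = P(P|N) — no adjustment needed.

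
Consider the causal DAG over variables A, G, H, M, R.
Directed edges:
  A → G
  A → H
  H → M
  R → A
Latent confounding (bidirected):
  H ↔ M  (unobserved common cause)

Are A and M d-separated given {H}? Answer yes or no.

No — A and M are d-connected given {H}.

Bayes-Ball from A | {H} reaches {G,M,R}.
M ∈ reach(A|{H}) ⇒ A ⊥̸ M | {H}.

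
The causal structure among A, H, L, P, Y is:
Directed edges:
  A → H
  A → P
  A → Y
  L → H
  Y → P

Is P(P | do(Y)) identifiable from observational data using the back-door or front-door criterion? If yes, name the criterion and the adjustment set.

P(P|do(Y)): backdoor, adjust for {A}.

desc(Y)\{Y}={P}; candidates ⊆ {A,H,L}.
size 0: {}; under {} Y still reaches {A,H,P} ∋ P.
{A}: Y⊥P given {A} in G with Y→· removed — back-door holds.
P(P|do(Y)) = Σ_{A} P(P|Y,A)·P(A).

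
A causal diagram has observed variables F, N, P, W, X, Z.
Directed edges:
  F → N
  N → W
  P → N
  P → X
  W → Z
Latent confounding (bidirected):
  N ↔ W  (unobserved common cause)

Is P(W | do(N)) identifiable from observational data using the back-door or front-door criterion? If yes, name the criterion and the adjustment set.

desc(N)\{N}={W,Z}; candidates ⊆ {F,P,X}.
N↔W: latent back-door arc(s) into N.
size 0: {}; under {} N still reaches {F,P,W,X,Z} ∋ W.
size 1: {F}, {P}, {X}; under {F} N still reaches {P,W,X,Z} ∋ W.
size 2: {F,P}, {F,X}, {P,X}; under {F,P} N still reaches {W,Z} ∋ W.
N↔W cannot be blocked by any observed set — no back-door set.
No mediator lies on a directed N→…→W path.
Neither criterion identifies P(W|do(N)) in this graph.

P(W|do(N)): not identifiable (no BD/FD set).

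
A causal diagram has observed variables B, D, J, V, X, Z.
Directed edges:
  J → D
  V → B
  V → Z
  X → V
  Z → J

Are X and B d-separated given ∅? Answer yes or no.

Bayes-Ball from X | ∅ reaches {B,D,J,V,Z}.
B ∈ reach(X|∅) ⇒ X ⊥̸ B | ∅.

No — X and B are d-connected given ∅.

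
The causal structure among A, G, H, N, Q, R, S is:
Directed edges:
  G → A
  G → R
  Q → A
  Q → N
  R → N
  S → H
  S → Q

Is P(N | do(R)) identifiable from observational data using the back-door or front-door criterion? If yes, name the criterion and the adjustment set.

desc(R)\{R}={N}; candidates ⊆ {A,G,H,Q,S}.
∅: R⊥N given ∅ in G with R→· removed — back-door holds.
P(N|do(R)) = P(N|R) — no adjustment needed.

P(N|do(R)): backdoor, adjust for ∅.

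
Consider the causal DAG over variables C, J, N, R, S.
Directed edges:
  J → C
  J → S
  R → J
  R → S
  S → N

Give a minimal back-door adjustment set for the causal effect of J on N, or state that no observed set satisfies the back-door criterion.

J→N: minimal back-door set {R}.

desc(J)\{J}={C,N,S}; candidates ⊆ {R}.
size 0: {}; under {} J still reaches {N,R,S} ∋ N.
{R}: J⊥N given {R} in G with J→· removed — back-door holds.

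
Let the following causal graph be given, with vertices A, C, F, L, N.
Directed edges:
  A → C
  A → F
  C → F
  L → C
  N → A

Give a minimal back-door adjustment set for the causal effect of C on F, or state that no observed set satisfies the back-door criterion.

C→F: minimal back-door set {A}.

desc(C)\{C}={F}; candidates ⊆ {A,L,N}.
size 0: {}; under {} C still reaches {A,F,L,N} ∋ F.
{A}: C⊥F given {A} in G with C→· removed — back-door holds.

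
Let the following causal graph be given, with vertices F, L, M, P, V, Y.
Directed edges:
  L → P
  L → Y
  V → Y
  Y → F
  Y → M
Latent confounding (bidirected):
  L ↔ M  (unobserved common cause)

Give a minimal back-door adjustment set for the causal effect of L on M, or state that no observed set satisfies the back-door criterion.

desc(L)\{L}={F,M,P,Y}; candidates ⊆ {V}.
L↔M: latent back-door arc(s) into L.
size 0: {}; under {} L still reaches {M} ∋ M.
size 1: {V}; under {V} L still reaches {M} ∋ M.
L↔M cannot be blocked by any observed set — no back-door set.

L→M: no observed back-door set.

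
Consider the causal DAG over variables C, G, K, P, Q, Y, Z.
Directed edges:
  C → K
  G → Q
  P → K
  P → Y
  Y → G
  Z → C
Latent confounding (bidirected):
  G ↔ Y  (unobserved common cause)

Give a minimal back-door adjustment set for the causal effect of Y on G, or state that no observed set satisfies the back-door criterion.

Y→G: no observed back-door set.

desc(Y)\{Y}={G,Q}; candidates ⊆ {C,K,P,Z}.
Y↔G: latent back-door arc(s) into Y.
size 0: {}; under {} Y still reaches {G,K,P,Q} ∋ G.
size 1: {C}, {K}, {P} …(+1); under {C} Y still reaches {G,K,P,Q} ∋ G.
size 2: {C,K}, {C,P}, {C,Z} …(+3); under {C,K} Y still reaches {G,P,Q} ∋ G.
Y↔G cannot be blocked by any observed set — no back-door set.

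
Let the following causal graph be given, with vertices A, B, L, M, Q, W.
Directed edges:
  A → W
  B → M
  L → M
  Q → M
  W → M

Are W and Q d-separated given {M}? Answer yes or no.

No — W and Q are d-connected given {M}.

Bayes-Ball from W | {M} reaches {A,B,L,Q}.
Q ∈ reach(W|{M}) ⇒ W ⊥̸ Q | {M}.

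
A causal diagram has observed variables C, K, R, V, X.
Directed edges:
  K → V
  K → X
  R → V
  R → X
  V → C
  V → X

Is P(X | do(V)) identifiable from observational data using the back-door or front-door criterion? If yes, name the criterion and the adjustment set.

P(X|do(V)): backdoor, adjust for {K, R}.

desc(V)\{V}={C,X}; candidates ⊆ {K,R}.
size 0: {}; under {} V still reaches {K,R,X} ∋ X.
size 1: {K}, {R}; under {K} V still reaches {R,X} ∋ X.
{K,R}: V⊥X given {K,R} in G with V→· removed — back-door holds.
P(X|do(V)) = Σ_{K,R} P(X|V,K,R)·P(K,R).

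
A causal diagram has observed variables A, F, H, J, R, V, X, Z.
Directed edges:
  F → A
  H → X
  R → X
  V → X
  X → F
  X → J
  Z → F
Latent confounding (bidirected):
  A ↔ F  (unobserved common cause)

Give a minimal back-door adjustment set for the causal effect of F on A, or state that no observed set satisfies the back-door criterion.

F→A: no observed back-door set.

desc(F)\{F}={A}; candidates ⊆ {H,J,R,V,X,Z}.
F↔A: latent back-door arc(s) into F.
size 0: {}; under {} F still reaches {A,H,J,R,V,X,Z} ∋ A.
size 1: {H}, {J}, {R} …(+3); under {H} F still reaches {A,J,R,V,X,Z} ∋ A.
size 2: {H,J}, {H,R}, {H,V} …(+12); under {H,J} F still reaches {A,R,V,X,Z} ∋ A.
F↔A cannot be blocked by any observed set — no back-door set.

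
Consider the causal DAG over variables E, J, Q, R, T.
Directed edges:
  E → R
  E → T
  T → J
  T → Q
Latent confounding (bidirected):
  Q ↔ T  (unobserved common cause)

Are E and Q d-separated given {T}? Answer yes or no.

Bayes-Ball from E | {T} reaches {Q,R}.
Q ∈ reach(E|{T}) ⇒ E ⊥̸ Q | {T}.

No — E and Q are d-connected given {T}.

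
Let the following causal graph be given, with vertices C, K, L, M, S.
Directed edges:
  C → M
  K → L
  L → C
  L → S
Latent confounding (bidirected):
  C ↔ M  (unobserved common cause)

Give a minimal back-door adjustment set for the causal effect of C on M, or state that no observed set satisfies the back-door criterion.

C→M: no observed back-door set.

desc(C)\{C}={M}; candidates ⊆ {K,L,S}.
C↔M: latent back-door arc(s) into C.
size 0: {}; under {} C still reaches {K,L,M,S} ∋ M.
size 1: {K}, {L}, {S}; under {K} C still reaches {L,M,S} ∋ M.
size 2: {K,L}, {K,S}, {L,S}; under {K,L} C still reaches {M} ∋ M.
C↔M cannot be blocked by any observed set — no back-door set.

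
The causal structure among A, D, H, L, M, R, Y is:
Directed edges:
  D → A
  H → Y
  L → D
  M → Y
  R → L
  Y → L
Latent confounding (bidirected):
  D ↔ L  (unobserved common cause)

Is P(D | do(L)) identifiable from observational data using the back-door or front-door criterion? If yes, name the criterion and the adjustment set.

P(D|do(L)): not identifiable (no BD/FD set).

desc(L)\{L}={A,D}; candidates ⊆ {H,M,R,Y}.
L↔D: latent back-door arc(s) into L.
size 0: {}; under {} L still reaches {A,D,H,M,R,Y} ∋ D.
size 1: {H}, {M}, {R} …(+1); under {H} L still reaches {A,D,M,R,Y} ∋ D.
size 2: {H,M}, {H,R}, {H,Y} …(+3); under {H,M} L still reaches {A,D,R,Y} ∋ D.
L↔D cannot be blocked by any observed set — no back-door set.
No mediator lies on a directed L→…→D path.
Neither criterion identifies P(D|do(L)) in this graph.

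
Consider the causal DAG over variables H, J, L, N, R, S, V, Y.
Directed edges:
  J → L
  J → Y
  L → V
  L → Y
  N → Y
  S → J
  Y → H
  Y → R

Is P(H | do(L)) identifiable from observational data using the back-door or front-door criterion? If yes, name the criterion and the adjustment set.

P(H|do(L)): backdoor, adjust for {J}.

desc(L)\{L}={H,R,V,Y}; candidates ⊆ {J,N,S}.
size 0: {}; under {} L still reaches {H,J,R,S,Y} ∋ H.
{J}: L⊥H given {J} in G with L→· removed — back-door holds.
P(H|do(L)) = Σ_{J} P(H|L,J)·P(J).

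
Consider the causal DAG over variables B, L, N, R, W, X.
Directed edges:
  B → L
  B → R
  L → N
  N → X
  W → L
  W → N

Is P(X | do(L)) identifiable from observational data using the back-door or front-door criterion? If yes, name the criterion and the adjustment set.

P(X|do(L)): backdoor, adjust for {W}.

desc(L)\{L}={N,X}; candidates ⊆ {B,R,W}.
size 0: {}; under {} L still reaches {B,N,R,W,X} ∋ X.
{W}: L⊥X given {W} in G with L→· removed — back-door holds.
P(X|do(L)) = Σ_{W} P(X|L,W)·P(W).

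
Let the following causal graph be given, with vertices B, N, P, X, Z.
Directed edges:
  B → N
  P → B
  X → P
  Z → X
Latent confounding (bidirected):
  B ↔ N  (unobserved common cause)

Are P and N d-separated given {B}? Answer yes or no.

Bayes-Ball from P | {B} reaches {N,X,Z}.
N ∈ reach(P|{B}) ⇒ P ⊥̸ N | {B}.

No — P and N are d-connected given {B}.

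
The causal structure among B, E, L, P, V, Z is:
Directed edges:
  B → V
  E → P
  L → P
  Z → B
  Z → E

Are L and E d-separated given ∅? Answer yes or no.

Bayes-Ball from L | ∅ reaches {P}.
E ∉ reach(L|∅) ⇒ L ⊥ E | ∅.

Yes — L ⊥ E | ∅.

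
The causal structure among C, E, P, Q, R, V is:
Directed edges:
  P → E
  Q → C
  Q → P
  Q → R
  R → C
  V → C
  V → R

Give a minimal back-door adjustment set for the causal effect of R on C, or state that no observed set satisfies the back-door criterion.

desc(R)\{R}={C}; candidates ⊆ {E,P,Q,V}.
size 0: {}; under {} R still reaches {C,E,P,Q,V} ∋ C.
size 1: {E}, {P}, {Q} …(+1); under {E} R still reaches {C,P,Q,V} ∋ C.
{Q,V}: R⊥C given {Q,V} in G with R→· removed — back-door holds.

R→C: minimal back-door set {Q, V}.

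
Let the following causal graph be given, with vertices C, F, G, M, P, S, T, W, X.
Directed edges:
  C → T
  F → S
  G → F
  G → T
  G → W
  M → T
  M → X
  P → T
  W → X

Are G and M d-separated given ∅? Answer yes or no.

Yes — G ⊥ M | ∅.

Bayes-Ball from G | ∅ reaches {F,S,T,W,X}.
M ∉ reach(G|∅) ⇒ G ⊥ M | ∅.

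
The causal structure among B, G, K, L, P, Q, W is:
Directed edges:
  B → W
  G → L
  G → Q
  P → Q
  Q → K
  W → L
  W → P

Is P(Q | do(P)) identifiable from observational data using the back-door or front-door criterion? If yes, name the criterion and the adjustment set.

P(Q|do(P)): backdoor, adjust for ∅.

desc(P)\{P}={K,Q}; candidates ⊆ {B,G,L,W}.
∅: P⊥Q given ∅ in G with P→· removed — back-door holds.
P(Q|do(P)) = P(Q|P) — no adjustment needed.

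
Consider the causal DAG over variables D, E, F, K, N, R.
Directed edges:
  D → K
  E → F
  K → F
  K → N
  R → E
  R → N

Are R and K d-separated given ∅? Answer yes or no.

Yes — R ⊥ K | ∅.

Bayes-Ball from R | ∅ reaches {E,F,N}.
K ∉ reach(R|∅) ⇒ R ⊥ K | ∅.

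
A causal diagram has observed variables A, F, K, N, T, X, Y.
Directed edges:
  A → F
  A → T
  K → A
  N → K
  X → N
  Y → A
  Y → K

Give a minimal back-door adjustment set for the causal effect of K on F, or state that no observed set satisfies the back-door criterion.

K→F: minimal back-door set {Y}.

desc(K)\{K}={A,F,T}; candidates ⊆ {N,X,Y}.
size 0: {}; under {} K still reaches {A,F,N,T,X,Y} ∋ F.
{Y}: K⊥F given {Y} in G with K→· removed — back-door holds.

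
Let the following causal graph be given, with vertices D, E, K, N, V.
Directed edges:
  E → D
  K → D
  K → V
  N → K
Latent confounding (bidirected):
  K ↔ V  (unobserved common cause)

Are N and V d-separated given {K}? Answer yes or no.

No — N and V are d-connected given {K}.

Bayes-Ball from N | {K} reaches {V}.
V ∈ reach(N|{K}) ⇒ N ⊥̸ V | {K}.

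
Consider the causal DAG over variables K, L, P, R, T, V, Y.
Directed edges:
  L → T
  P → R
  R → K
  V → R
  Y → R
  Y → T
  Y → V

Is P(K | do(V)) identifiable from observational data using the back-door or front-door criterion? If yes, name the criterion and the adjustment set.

desc(V)\{V}={K,R}; candidates ⊆ {L,P,T,Y}.
size 0: {}; under {} V still reaches {K,R,T,Y} ∋ K.
{Y}: V⊥K given {Y} in G with V→· removed — back-door holds.
P(K|do(V)) = Σ_{Y} P(K|V,Y)·P(Y).

P(K|do(V)): backdoor, adjust for {Y}.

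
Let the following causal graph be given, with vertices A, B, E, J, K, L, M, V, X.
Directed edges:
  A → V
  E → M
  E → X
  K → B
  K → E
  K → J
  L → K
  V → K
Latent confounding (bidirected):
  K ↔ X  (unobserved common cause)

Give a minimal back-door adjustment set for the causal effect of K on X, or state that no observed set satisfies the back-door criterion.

desc(K)\{K}={B,E,J,M,X}; candidates ⊆ {A,L,V}.
K↔X: latent back-door arc(s) into K.
size 0: {}; under {} K still reaches {A,L,V,X} ∋ X.
size 1: {A}, {L}, {V}; under {A} K still reaches {L,V,X} ∋ X.
size 2: {A,L}, {A,V}, {L,V}; under {A,L} K still reaches {V,X} ∋ X.
K↔X cannot be blocked by any observed set — no back-door set.

K→X: no observed back-door set.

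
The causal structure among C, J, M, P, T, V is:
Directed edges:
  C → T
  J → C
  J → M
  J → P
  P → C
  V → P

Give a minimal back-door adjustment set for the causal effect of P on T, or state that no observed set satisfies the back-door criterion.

desc(P)\{P}={C,T}; candidates ⊆ {J,M,V}.
size 0: {}; under {} P still reaches {C,J,M,T,V} ∋ T.
{J}: P⊥T given {J} in G with P→· removed — back-door holds.

P→T: minimal back-door set {J}.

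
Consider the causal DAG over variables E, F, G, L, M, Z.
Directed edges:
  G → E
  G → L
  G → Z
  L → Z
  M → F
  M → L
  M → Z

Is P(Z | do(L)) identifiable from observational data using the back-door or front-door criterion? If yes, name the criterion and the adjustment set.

desc(L)\{L}={Z}; candidates ⊆ {E,F,G,M}.
size 0: {}; under {} L still reaches {E,F,G,M,Z} ∋ Z.
size 1: {E}, {F}, {G} …(+1); under {E} L still reaches {F,G,M,Z} ∋ Z.
{G,M}: L⊥Z given {G,M} in G with L→· removed — back-door holds.
P(Z|do(L)) = Σ_{G,M} P(Z|L,G,M)·P(G,M).

P(Z|do(L)): backdoor, adjust for {G, M}.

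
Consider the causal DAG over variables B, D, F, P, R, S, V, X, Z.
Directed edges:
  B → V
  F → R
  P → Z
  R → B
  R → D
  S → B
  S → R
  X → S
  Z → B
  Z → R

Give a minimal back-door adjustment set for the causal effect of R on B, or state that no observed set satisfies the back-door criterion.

desc(R)\{R}={B,D,V}; candidates ⊆ {F,P,S,X,Z}.
size 0: {}; under {} R still reaches {B,F,P,S,V,X,Z} ∋ B.
size 1: {F}, {P}, {S} …(+2); under {F} R still reaches {B,P,S,V,X,Z} ∋ B.
{S,Z}: R⊥B given {S,Z} in G with R→· removed — back-door holds.

R→B: minimal back-door set {S, Z}.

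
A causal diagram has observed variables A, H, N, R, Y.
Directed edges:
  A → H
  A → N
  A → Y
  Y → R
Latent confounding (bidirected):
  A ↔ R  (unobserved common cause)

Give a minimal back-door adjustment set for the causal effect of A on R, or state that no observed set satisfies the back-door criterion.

desc(A)\{A}={H,N,R,Y}; candidates ⊆ {—}.
A↔R: latent back-door arc(s) into A.
size 0: {}; under {} A still reaches {R} ∋ R.
A↔R cannot be blocked by any observed set — no back-door set.

A→R: no observed back-door set.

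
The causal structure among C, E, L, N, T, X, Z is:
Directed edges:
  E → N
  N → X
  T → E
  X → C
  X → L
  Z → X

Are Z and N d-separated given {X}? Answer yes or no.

Bayes-Ball from Z | {X} reaches {E,N,T}.
N ∈ reach(Z|{X}) ⇒ Z ⊥̸ N | {X}.

No — Z and N are d-connected given {X}.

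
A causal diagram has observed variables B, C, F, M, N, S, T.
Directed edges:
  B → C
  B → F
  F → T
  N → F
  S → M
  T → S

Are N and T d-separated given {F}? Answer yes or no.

Bayes-Ball from N | {F} reaches {B,C}.
T ∉ reach(N|{F}) ⇒ N ⊥ T | {F}.

Yes — N ⊥ T | {F}.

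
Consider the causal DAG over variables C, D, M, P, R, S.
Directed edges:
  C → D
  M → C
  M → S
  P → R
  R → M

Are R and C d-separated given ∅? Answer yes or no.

No — R and C are d-connected given ∅.

Bayes-Ball from R | ∅ reaches {C,D,M,P,S}.
C ∈ reach(R|∅) ⇒ R ⊥̸ C | ∅.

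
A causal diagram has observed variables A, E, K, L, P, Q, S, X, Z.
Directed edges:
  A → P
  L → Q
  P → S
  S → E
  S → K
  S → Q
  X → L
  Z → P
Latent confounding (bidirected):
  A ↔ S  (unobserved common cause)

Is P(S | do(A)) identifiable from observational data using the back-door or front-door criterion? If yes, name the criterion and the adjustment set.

P(S|do(A)): frontdoor, adjust for {P}.

desc(A)\{A}={E,K,P,Q,S}; candidates ⊆ {L,X,Z}.
A↔S: latent back-door arc(s) into A.
size 0: {}; under {} A still reaches {E,K,Q,S} ∋ S.
size 1: {L}, {X}, {Z}; under {L} A still reaches {E,K,Q,S} ∋ S.
size 2: {L,X}, {L,Z}, {X,Z}; under {L,X} A still reaches {E,K,Q,S} ∋ S.
A↔S cannot be blocked by any observed set — no back-door set.
{P}: (i) intercepts every directed A→S path; (ii) no back-door A→{P}; (iii) {A} blocks every back-door {P}→S. Front-door holds.
P(S|do(A)) = Σ_{P} P(P|A) Σ_{A'} P(S|P,A')P(A').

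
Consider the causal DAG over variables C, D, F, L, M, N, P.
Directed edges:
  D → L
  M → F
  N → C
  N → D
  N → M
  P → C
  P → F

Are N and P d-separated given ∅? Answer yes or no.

Bayes-Ball from N | ∅ reaches {C,D,F,L,M}.
P ∉ reach(N|∅) ⇒ N ⊥ P | ∅.

Yes — N ⊥ P | ∅.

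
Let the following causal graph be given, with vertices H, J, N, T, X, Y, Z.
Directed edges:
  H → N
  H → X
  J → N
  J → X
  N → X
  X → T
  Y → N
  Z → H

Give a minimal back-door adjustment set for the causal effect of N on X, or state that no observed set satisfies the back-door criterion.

desc(N)\{N}={T,X}; candidates ⊆ {H,J,Y,Z}.
size 0: {}; under {} N still reaches {H,J,T,X,Y,Z} ∋ X.
size 1: {H}, {J}, {Y} …(+1); under {H} N still reaches {J,T,X,Y} ∋ X.
{H,J}: N⊥X given {H,J} in G with N→· removed — back-door holds.

N→X: minimal back-door set {H, J}.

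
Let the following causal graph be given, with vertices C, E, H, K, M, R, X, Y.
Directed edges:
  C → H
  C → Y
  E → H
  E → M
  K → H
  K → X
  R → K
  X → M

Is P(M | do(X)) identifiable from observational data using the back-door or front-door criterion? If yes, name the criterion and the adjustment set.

P(M|do(X)): backdoor, adjust for ∅.

desc(X)\{X}={M}; candidates ⊆ {C,E,H,K,R,Y}.
∅: X⊥M given ∅ in G with X→· removed — back-door holds.
P(M|do(X)) = P(M|X) — no adjustment needed.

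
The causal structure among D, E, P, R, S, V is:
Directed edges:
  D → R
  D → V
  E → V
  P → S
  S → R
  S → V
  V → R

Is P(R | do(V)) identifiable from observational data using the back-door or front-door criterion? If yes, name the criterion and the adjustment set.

P(R|do(V)): backdoor, adjust for {D, S}.

desc(V)\{V}={R}; candidates ⊆ {D,E,P,S}.
size 0: {}; under {} V still reaches {D,E,P,R,S} ∋ R.
size 1: {D}, {E}, {P} …(+1); under {D} V still reaches {E,P,R,S} ∋ R.
{D,S}: V⊥R given {D,S} in G with V→· removed — back-door holds.
P(R|do(V)) = Σ_{D,S} P(R|V,D,S)·P(D,S).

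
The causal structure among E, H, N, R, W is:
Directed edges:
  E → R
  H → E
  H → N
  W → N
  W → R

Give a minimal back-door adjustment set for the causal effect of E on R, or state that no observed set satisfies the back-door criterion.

E→R: minimal back-door set ∅.

desc(E)\{E}={R}; candidates ⊆ {H,N,W}.
∅: E⊥R given ∅ in G with E→· removed — back-door holds.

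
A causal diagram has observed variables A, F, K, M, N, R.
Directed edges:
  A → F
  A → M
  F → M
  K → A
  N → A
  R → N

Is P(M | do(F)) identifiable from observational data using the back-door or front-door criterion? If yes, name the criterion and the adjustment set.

desc(F)\{F}={M}; candidates ⊆ {A,K,N,R}.
size 0: {}; under {} F still reaches {A,K,M,N,R} ∋ M.
{A}: F⊥M given {A} in G with F→· removed — back-door holds.
P(M|do(F)) = Σ_{A} P(M|F,A)·P(A).

P(M|do(F)): backdoor, adjust for {A}.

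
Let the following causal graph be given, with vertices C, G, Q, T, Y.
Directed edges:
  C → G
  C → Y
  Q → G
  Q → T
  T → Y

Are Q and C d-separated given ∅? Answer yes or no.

Bayes-Ball from Q | ∅ reaches {G,T,Y}.
C ∉ reach(Q|∅) ⇒ Q ⊥ C | ∅.

Yes — Q ⊥ C | ∅.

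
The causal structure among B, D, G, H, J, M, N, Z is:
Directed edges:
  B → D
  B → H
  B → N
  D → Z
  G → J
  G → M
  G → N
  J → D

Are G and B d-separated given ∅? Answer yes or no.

Bayes-Ball from G | ∅ reaches {D,J,M,N,Z}.
B ∉ reach(G|∅) ⇒ G ⊥ B | ∅.

Yes — G ⊥ B | ∅.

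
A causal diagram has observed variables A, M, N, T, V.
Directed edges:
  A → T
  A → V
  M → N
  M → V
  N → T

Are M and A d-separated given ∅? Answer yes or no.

Yes — M ⊥ A | ∅.

Bayes-Ball from M | ∅ reaches {N,T,V}.
A ∉ reach(M|∅) ⇒ M ⊥ A | ∅.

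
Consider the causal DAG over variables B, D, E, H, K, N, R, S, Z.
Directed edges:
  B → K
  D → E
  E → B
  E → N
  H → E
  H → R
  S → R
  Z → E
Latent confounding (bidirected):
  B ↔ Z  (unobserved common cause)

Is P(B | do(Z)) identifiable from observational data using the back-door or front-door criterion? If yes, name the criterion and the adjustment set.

desc(Z)\{Z}={B,E,K,N}; candidates ⊆ {D,H,R,S}.
Z↔B: latent back-door arc(s) into Z.
size 0: {}; under {} Z still reaches {B,K} ∋ B.
size 1: {D}, {H}, {R} …(+1); under {D} Z still reaches {B,K} ∋ B.
size 2: {D,H}, {D,R}, {D,S} …(+3); under {D,H} Z still reaches {B,K} ∋ B.
Z↔B cannot be blocked by any observed set — no back-door set.
{E}: (i) intercepts every directed Z→B path; (ii) no back-door Z→{E}; (iii) {Z} blocks every back-door {E}→B. Front-door holds.
P(B|do(Z)) = Σ_{E} P(E|Z) Σ_{Z'} P(B|E,Z')P(Z').

P(B|do(Z)): frontdoor, adjust for {E}.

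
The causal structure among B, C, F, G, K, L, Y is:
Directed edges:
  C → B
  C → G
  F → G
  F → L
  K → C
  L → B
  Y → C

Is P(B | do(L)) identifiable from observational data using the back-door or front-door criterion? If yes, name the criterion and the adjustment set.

desc(L)\{L}={B}; candidates ⊆ {C,F,G,K,Y}.
∅: L⊥B given ∅ in G with L→· removed — back-door holds.
P(B|do(L)) = P(B|L) — no adjustment needed.

P(B|do(L)): backdoor, adjust for ∅.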